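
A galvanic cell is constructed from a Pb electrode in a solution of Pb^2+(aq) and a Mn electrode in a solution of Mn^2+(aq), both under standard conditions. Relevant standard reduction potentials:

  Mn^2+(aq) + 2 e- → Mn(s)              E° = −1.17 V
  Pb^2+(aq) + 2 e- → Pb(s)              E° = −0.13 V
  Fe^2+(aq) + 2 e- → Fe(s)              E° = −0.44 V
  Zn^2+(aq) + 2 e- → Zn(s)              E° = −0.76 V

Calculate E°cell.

Of the two couples in this cell, the one with the more positive reduction potential is reduced at the cathode: here that is Pb²⁺/Pb (−0.13 V); Mn²⁺/Mn (−1.17 V) is the anode.
E°cell = E°(cathode) − E°(anode) = −0.13 − (−1.17) = +1.04 V.

+1.04 V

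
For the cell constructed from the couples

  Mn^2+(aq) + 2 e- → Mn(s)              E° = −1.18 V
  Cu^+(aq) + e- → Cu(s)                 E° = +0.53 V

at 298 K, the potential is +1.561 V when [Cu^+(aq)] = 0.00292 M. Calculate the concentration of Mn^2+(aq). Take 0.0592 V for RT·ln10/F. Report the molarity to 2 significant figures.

With Cu⁺/Cu at the cathode and Mn²⁺/Mn at the anode, E°cell = +0.53 − (−1.18) = +1.71 V (n = 2).
From the Nernst equation, log Q = n(E° − E)/0.0592 = 2·(+1.71 − (+1.561))/0.0592 = 5.034.
For 2 Cu^+(aq) + Mn(s) → 2 Cu(s) + Mn^2+(aq), the reaction quotient is Q = [Mn^2+(aq)] / [Cu^+(aq)]^2.
Substituting the known concentrations and solving, log [Mn^2+(aq)] = −0.035 and [Mn^2+(aq)] = 0.92 M.

0.92 M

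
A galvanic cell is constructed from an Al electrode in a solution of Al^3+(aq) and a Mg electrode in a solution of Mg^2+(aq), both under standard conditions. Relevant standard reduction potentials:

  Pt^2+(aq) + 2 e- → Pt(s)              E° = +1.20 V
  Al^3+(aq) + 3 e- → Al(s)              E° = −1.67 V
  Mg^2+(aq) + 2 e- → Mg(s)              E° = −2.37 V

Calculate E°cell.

The Al³⁺/Al couple has the higher E°, so Al ion is reduced (cathode) and Mg is oxidized (anode).
E°cell = E°(cathode) − E°(anode) = −1.67 − (−2.37) = +0.70 V.

+0.70 V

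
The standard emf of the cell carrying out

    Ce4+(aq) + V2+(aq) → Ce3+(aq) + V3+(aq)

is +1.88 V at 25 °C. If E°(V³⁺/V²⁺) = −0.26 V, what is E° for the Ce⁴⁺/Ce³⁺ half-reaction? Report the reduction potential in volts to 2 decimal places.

In the reaction as written the Ce⁴⁺/Ce³⁺ couple is reduced (cathode) and V³⁺/V²⁺ is oxidized (anode), so E°cell = E°(Ce⁴⁺/Ce³⁺) − E°(V³⁺/V²⁺).
E°(Ce⁴⁺/Ce³⁺) = E°cell + E°(anode) = +1.88 + (−0.26) = +1.62 V.

+1.62 V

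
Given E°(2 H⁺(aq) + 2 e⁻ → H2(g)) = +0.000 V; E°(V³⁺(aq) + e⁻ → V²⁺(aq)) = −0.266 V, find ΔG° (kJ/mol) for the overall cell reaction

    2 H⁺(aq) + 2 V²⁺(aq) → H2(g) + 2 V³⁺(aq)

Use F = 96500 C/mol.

In the reaction as written H⁺(aq) is reduced, so the 2H⁺/H₂ couple is the cathode and V³⁺/V²⁺ is the anode.
E°cell = +0.000 − (−0.266) = +0.266 V; balancing electrons gives n = 2.
ΔG° = −nFE°cell = −(2)(96500)(+0.266) J/mol = −51.3 kJ/mol.

−51.3 kJ/mol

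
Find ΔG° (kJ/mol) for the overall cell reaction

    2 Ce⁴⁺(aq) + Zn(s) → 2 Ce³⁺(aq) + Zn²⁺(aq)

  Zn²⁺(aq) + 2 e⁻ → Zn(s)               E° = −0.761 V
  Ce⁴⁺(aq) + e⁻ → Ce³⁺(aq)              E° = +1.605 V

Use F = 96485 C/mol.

−457 kJ/mol

In the reaction as written Ce⁴⁺(aq) is reduced, so the Ce⁴⁺/Ce³⁺ couple is the cathode and Zn²⁺/Zn is the anode.
E°cell = +1.605 − (−0.761) = +2.366 V; balancing electrons gives n = 2.
ΔG° = −nFE°cell = −(2)(96485)(+2.366) J/mol = −457 kJ/mol.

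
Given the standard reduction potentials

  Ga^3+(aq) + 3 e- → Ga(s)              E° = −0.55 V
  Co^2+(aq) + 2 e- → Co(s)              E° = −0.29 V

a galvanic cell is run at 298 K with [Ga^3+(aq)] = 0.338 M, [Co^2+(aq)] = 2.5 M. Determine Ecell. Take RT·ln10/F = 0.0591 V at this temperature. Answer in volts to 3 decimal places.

Co²⁺/Co is reduced (cathode, E° = −0.29 V) and Ga³⁺/Ga is oxidized (anode).
The standard potential is −0.29 − (−0.55) = +0.26 V and the balanced reaction transfers n = 6 electrons.
For the overall reaction 3 Co^2+(aq) + 2 Ga(s) → 3 Co(s) + 2 Ga^3+(aq), Q = [Ga^3+(aq)]^2 / [Co^2+(aq)]^3 = 0.00731, giving log Q = −2.136.
Applying E = E° − (RT ln10/nF)·log Q gives +0.26 − (0.0591/6)(−2.136) = +0.281 V.

+0.281 V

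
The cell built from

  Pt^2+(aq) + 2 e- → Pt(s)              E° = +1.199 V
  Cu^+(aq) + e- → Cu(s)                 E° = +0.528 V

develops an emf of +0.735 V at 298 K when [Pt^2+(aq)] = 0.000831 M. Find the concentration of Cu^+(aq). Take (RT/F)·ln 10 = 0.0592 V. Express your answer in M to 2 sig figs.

With Pt²⁺/Pt at the cathode and Cu⁺/Cu at the anode, E°cell = +1.199 − (+0.528) = +0.671 V (n = 2).
Since E = E° − (0.0592/n)·log Q, log Q = n(E° − E)/0.0592 = −2.162.
The balanced reaction is Pt^2+(aq) + 2 Cu(s) → Pt(s) + 2 Cu^+(aq), so Q = [Cu^+(aq)]^2 / [Pt^2+(aq)].
Isolating [Cu^+(aq)] in Q = 10^{−2.162} yields log [Cu^+(aq)] = −2.621, i.e. 0.0024 M.

0.0024 M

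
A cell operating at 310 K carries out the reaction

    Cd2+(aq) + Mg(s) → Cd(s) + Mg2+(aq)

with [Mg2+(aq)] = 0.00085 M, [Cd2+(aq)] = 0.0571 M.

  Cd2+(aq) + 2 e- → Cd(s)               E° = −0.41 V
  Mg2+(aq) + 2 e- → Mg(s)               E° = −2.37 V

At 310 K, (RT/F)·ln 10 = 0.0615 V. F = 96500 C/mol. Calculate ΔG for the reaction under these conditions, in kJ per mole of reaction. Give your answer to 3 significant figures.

−389 kJ/mol

E°cell = −0.41 − (−2.37) = +1.96 V; the balanced reaction transfers n = 2 electrons.
Here Q = [Mg2+(aq)] / [Cd2+(aq)] = 0.0149 (log Q = −1.827), giving E = +1.96 − (0.0615/2)·(−1.827) = +2.0162 V.
Then ΔG = −nFE = −2 × 96500 × +2.0162 J/mol = −389 kJ/mol.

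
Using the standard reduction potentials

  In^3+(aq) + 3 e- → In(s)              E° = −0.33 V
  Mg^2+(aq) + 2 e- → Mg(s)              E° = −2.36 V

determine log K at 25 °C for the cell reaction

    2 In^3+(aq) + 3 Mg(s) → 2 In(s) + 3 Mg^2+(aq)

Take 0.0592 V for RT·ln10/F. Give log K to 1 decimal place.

log K = 205.7

The In³⁺/In couple is reduced (cathode); E°cell = −0.33 − (−2.36) = +2.03 V with n = 6.
At equilibrium E = 0, so log K = nE°cell / 0.0592 = (6)(+2.03) / 0.0592 = 205.7.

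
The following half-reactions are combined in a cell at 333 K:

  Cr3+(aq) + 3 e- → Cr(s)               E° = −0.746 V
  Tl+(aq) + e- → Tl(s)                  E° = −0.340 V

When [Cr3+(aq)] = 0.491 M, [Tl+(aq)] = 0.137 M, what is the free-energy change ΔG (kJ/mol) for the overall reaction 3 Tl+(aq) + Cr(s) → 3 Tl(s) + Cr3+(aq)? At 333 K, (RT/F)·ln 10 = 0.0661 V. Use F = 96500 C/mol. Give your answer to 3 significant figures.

The standard cell potential is −0.340 − (−0.746) = +0.406 V, with n = 3 electrons in the balanced equation.
The reaction quotient is [Cr3+(aq)] / [Tl+(aq)]^3 = 191; by Nernst, E = +0.406 − (0.0661/3)(2.281) = +0.3557 V.
Then ΔG = −nFE = −3 × 96500 × +0.3557 J/mol = −103 kJ/mol.

−103 kJ/mol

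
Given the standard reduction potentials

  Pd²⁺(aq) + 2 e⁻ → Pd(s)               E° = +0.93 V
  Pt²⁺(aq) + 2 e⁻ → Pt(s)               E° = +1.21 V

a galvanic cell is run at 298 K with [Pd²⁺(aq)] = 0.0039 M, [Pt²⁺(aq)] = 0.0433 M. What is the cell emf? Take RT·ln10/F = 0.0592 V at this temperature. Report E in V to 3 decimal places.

Since E°(Pt²⁺/Pt) > E°(Pd²⁺/Pd), Pt²⁺/Pt serves as the cathode.
The standard potential is +1.21 − (+0.93) = +0.28 V and the balanced reaction transfers n = 2 electrons.
For the overall reaction Pt²⁺(aq) + Pd(s) → Pt(s) + Pd²⁺(aq), Q = [Pd²⁺(aq)] / [Pt²⁺(aq)] = 0.0901, giving log Q = −1.045.
E = E° − (0.0592/n)·log Q = +0.28 − (0.0592/2)(−1.045) = +0.311 V.

+0.311 V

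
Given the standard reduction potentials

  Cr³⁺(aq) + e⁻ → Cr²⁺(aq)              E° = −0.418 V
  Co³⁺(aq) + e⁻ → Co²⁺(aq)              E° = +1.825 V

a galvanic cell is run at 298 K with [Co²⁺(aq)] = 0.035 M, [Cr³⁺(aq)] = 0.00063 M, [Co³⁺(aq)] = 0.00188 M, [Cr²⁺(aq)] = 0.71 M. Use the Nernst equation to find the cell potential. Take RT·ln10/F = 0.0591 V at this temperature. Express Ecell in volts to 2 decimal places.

+2.35 V

Co³⁺/Co²⁺ is reduced (cathode, E° = +1.825 V) and Cr³⁺/Cr²⁺ is oxidized (anode).
E°cell = +1.825 − (−0.418) = +2.243 V, with n = 1 electron transferred.
For the overall reaction Co³⁺(aq) + Cr²⁺(aq) → Co²⁺(aq) + Cr³⁺(aq), Q = ([Co²⁺(aq)]·[Cr³⁺(aq)]) / ([Co³⁺(aq)]·[Cr²⁺(aq)]) = 0.0165, giving log Q = −1.782.
E = E° − (0.0591/n)·log Q = +2.243 − (0.0591/1)(−1.782) = +2.35 V.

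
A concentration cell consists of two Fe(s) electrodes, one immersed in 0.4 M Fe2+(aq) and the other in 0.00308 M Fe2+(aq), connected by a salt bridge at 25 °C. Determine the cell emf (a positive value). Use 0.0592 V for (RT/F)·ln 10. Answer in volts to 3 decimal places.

0.063 V

For a concentration cell E°cell = 0, since both electrodes use the same couple.
The compartment with the higher Fe2+(aq) concentration (0.4 M) acts as the cathode; ions are reduced there and produced at the dilute (0.00308 M) anode.
With n = 2, Ecell = −(0.0592/2)·log([dilute]/[conc]) = −(0.0592/2)·log(0.00308/0.4) = +0.063 V.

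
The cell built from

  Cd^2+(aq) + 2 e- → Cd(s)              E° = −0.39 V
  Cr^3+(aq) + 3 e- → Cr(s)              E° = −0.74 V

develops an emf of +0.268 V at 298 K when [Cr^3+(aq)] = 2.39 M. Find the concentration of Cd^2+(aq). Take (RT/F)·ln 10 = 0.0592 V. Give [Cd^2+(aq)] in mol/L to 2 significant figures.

0.0030 M

Cd²⁺/Cd is the cathode (higher E°); E°cell = −0.39 − (−0.74) = +0.35 V with n = 6.
From the Nernst equation, log Q = n(E° − E)/0.0592 = 6·(+0.35 − (+0.268))/0.0592 = 8.311.
For 3 Cd^2+(aq) + 2 Cr(s) → 3 Cd(s) + 2 Cr^3+(aq), the reaction quotient is Q = [Cr^3+(aq)]^2 / [Cd^2+(aq)]^3.
Isolating [Cd^2+(aq)] in Q = 10^{8.311} yields log [Cd^2+(aq)] = −2.518, i.e. 0.0030 M.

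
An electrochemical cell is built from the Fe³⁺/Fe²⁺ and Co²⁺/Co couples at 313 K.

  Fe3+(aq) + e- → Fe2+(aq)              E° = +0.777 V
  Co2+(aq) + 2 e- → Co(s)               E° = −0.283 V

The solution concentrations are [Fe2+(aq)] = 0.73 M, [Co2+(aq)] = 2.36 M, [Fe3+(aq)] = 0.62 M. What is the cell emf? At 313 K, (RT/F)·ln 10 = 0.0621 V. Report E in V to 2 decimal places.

+1.04 V

Fe³⁺/Fe²⁺ is reduced (cathode, E° = +0.777 V) and Co²⁺/Co is oxidized (anode).
The standard potential is +0.777 − (−0.283) = +1.060 V and the balanced reaction transfers n = 2 electrons.
For the overall reaction 2 Fe3+(aq) + Co(s) → 2 Fe2+(aq) + Co2+(aq), Q = ([Fe2+(aq)]^2·[Co2+(aq)]) / [Fe3+(aq)]^2 = 3.27, giving log Q = 0.515.
Applying E = E° − (RT ln10/nF)·log Q gives +1.060 − (0.0621/2)(0.515) = +1.04 V.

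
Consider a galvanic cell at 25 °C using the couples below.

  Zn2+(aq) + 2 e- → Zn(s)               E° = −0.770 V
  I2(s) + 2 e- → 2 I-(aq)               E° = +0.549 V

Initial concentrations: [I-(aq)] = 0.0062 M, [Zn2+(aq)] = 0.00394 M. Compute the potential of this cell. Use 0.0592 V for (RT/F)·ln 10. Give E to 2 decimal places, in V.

+1.52 V

I₂/I⁻ is reduced (cathode, E° = +0.549 V) and Zn²⁺/Zn is oxidized (anode).
The standard potential is +0.549 − (−0.770) = +1.319 V and the balanced reaction transfers n = 2 electrons.
The balanced reaction is I2(s) + Zn(s) → 2 I-(aq) + Zn2+(aq), so Q = [I-(aq)]^2·[Zn2+(aq)] = 1.51×10^−7 and log Q = −6.820.
By the Nernst equation, E = +1.319 − (0.0592/2)·(−6.820) = +1.52 V.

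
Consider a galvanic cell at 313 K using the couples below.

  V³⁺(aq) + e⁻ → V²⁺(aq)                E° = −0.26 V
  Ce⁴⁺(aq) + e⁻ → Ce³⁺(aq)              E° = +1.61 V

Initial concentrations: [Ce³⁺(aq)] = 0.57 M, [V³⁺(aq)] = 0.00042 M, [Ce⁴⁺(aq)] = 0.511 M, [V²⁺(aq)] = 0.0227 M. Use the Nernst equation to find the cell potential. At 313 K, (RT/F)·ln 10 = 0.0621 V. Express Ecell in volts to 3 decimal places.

Since E°(Ce⁴⁺/Ce³⁺) > E°(V³⁺/V²⁺), Ce⁴⁺/Ce³⁺ serves as the cathode.
The standard potential is +1.61 − (−0.26) = +1.87 V and the balanced reaction transfers n = 1 electron.
Balancing gives Ce⁴⁺(aq) + V²⁺(aq) → Ce³⁺(aq) + V³⁺(aq); hence Q = ([Ce³⁺(aq)]·[V³⁺(aq)]) / ([Ce⁴⁺(aq)]·[V²⁺(aq)]) = 0.0206 (log Q = −1.685).
Applying E = E° − (RT ln10/nF)·log Q gives +1.87 − (0.0621/1)(−1.685) = +1.975 V.

+1.975 V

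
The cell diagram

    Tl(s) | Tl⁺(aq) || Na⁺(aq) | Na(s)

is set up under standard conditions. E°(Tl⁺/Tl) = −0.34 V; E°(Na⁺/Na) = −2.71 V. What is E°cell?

By convention the left-hand electrode in cell notation is the anode (oxidation) and the right-hand electrode is the cathode (reduction).
E°cell = E°(right) − E°(left) = −2.71 − (−0.34) = −2.37 V.
The negative sign shows that, as written, the cell would require an external voltage to drive the reaction.

−2.37 V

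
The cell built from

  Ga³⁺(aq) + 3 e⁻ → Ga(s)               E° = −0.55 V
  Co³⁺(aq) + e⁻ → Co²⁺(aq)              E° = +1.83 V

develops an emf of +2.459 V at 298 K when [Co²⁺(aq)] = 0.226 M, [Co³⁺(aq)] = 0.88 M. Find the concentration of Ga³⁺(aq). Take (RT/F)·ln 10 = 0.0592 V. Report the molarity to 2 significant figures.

0.0059 M

The Co³⁺/Co²⁺ couple has the larger reduction potential, so it is the cathode: E°cell = +1.83 − (−0.55) = +2.38 V and n = 3.
Since E = E° − (0.0592/n)·log Q, log Q = n(E° − E)/0.0592 = −4.003.
The balanced reaction is 3 Co³⁺(aq) + Ga(s) → 3 Co²⁺(aq) + Ga³⁺(aq), so Q = ([Co²⁺(aq)]^3·[Ga³⁺(aq)]) / [Co³⁺(aq)]^3.
Isolating [Ga³⁺(aq)] in Q = 10^{−4.003} yields log [Ga³⁺(aq)] = −2.232, i.e. 0.0059 M.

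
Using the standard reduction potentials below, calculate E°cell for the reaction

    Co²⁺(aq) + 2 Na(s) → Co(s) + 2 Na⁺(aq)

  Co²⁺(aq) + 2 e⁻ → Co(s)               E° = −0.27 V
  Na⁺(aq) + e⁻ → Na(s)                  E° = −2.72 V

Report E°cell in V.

+2.45 V

In the reaction as written, Co²⁺(aq) is reduced (cathode) and Na⁺(aq) is produced by oxidation at the anode.
E°cell = E°(cathode) − E°(anode) = −0.27 − (−2.72) = +2.45 V.
The positive value indicates the reaction is spontaneous as written.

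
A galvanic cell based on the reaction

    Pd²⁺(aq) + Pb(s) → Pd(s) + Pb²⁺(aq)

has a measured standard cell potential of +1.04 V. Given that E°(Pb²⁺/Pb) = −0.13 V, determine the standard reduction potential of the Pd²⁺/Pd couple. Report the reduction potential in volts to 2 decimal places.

+0.91 V

In the reaction as written the Pd²⁺/Pd couple is reduced (cathode) and Pb²⁺/Pb is oxidized (anode), so E°cell = E°(Pd²⁺/Pd) − E°(Pb²⁺/Pb).
E°(Pd²⁺/Pd) = E°cell + E°(anode) = +1.04 + (−0.13) = +0.91 V.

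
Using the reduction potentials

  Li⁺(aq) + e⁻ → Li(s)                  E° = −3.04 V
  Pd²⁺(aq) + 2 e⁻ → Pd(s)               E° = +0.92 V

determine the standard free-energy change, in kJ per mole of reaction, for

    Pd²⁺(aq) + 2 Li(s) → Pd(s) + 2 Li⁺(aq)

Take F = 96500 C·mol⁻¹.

In the reaction as written Pd²⁺(aq) is reduced, so the Pd²⁺/Pd couple is the cathode and Li⁺/Li is the anode.
E°cell = +0.92 − (−3.04) = +3.96 V; balancing electrons gives n = 2.
ΔG° = −nFE°cell = −(2)(96500)(+3.96) J/mol = −764 kJ/mol.

−764 kJ/mol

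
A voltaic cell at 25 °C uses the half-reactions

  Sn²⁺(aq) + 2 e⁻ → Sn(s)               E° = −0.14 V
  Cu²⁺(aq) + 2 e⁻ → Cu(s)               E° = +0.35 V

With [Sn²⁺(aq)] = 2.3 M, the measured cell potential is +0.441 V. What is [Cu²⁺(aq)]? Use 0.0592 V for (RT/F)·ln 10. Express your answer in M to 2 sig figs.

0.051 M

Cu²⁺/Cu is the cathode (higher E°); E°cell = +0.35 − (−0.14) = +0.49 V with n = 2.
Rearranging E = E° − (0.0592/n)·log Q gives log Q = 2(+0.49 − (+0.441))/0.0592 = 1.655.
For Cu²⁺(aq) + Sn(s) → Cu(s) + Sn²⁺(aq), the reaction quotient is Q = [Sn²⁺(aq)] / [Cu²⁺(aq)].
Solving for the unknown gives log [Cu²⁺(aq)] = −1.293, so [Cu²⁺(aq)] ≈ 0.051 M.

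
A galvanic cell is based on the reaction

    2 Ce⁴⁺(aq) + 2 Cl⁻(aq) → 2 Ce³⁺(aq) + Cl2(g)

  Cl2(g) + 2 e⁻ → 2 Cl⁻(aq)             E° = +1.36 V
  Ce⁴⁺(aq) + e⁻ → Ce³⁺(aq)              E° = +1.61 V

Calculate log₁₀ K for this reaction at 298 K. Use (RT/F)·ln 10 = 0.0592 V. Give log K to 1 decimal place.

log K = 8.4

The Ce⁴⁺/Ce³⁺ couple is reduced (cathode); E°cell = +1.61 − (+1.36) = +0.25 V with n = 2.
At equilibrium E = 0, so log K = nE°cell / 0.0592 = (2)(+0.25) / 0.0592 = 8.4.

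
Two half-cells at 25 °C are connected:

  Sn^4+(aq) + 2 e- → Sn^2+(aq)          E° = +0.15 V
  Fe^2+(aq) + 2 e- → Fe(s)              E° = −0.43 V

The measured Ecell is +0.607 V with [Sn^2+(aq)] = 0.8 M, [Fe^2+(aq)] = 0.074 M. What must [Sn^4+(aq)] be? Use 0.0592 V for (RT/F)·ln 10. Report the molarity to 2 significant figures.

0.48 M

Sn⁴⁺/Sn²⁺ is the cathode (higher E°); E°cell = +0.15 − (−0.43) = +0.58 V with n = 2.
From the Nernst equation, log Q = n(E° − E)/0.0592 = 2·(+0.58 − (+0.607))/0.0592 = −0.912.
The balanced reaction is Sn^4+(aq) + Fe(s) → Sn^2+(aq) + Fe^2+(aq), so Q = ([Sn^2+(aq)]·[Fe^2+(aq)]) / [Sn^4+(aq)].
Solving for the unknown gives log [Sn^4+(aq)] = −0.316, so [Sn^4+(aq)] ≈ 0.48 M.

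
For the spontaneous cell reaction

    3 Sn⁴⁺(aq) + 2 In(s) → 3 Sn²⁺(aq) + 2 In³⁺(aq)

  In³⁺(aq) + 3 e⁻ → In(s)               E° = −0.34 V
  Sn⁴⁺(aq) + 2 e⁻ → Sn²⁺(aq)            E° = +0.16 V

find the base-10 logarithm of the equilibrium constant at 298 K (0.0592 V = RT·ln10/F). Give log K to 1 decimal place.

log K = 50.7

The Sn⁴⁺/Sn²⁺ couple is reduced (cathode); E°cell = +0.16 − (−0.34) = +0.50 V with n = 6.
At equilibrium E = 0, so log K = nE°cell / 0.0592 = (6)(+0.50) / 0.0592 = 50.7.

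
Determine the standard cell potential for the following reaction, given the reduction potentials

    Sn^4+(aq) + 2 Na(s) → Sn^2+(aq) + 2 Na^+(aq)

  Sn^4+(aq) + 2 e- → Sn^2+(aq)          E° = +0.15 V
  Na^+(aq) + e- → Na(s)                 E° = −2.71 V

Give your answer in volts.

+2.86 V

In the reaction as written, Sn^4+(aq) is reduced (cathode) and Na^+(aq) is produced by oxidation at the anode.
E°cell = E°(cathode) − E°(anode) = +0.15 − (−2.71) = +2.86 V.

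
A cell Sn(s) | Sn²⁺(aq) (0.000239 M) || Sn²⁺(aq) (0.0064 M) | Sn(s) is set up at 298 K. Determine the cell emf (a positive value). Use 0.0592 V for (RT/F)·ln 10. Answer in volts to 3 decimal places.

For a concentration cell E°cell = 0, since both electrodes use the same couple.
The compartment with the higher Sn²⁺(aq) concentration (0.0064 M) acts as the cathode; ions are reduced there and produced at the dilute (0.000239 M) anode.
With n = 2, Ecell = −(0.0592/2)·log([dilute]/[conc]) = −(0.0592/2)·log(0.000239/0.0064) = +0.042 V.

0.042 V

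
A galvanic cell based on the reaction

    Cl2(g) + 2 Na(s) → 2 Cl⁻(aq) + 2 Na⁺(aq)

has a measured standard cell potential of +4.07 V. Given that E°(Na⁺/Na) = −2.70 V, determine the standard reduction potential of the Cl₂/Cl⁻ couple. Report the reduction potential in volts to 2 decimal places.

+1.37 V

In the reaction as written the Cl₂/Cl⁻ couple is reduced (cathode) and Na⁺/Na is oxidized (anode), so E°cell = E°(Cl₂/Cl⁻) − E°(Na⁺/Na).
E°(Cl₂/Cl⁻) = E°cell + E°(anode) = +4.07 + (−2.70) = +1.37 V.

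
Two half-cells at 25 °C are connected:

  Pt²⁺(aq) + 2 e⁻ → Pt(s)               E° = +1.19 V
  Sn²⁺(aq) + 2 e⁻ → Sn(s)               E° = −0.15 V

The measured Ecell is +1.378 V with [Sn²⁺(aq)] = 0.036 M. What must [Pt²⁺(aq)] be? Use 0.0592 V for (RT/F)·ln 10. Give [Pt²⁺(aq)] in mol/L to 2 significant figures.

0.69 M

Pt²⁺/Pt is the cathode (higher E°); E°cell = +1.19 − (−0.15) = +1.34 V with n = 2.
From the Nernst equation, log Q = n(E° − E)/0.0592 = 2·(+1.34 − (+1.378))/0.0592 = −1.284.
The balanced reaction is Pt²⁺(aq) + Sn(s) → Pt(s) + Sn²⁺(aq), so Q = [Sn²⁺(aq)] / [Pt²⁺(aq)].
Isolating [Pt²⁺(aq)] in Q = 10^{−1.284} yields log [Pt²⁺(aq)] = −0.160, i.e. 0.69 M.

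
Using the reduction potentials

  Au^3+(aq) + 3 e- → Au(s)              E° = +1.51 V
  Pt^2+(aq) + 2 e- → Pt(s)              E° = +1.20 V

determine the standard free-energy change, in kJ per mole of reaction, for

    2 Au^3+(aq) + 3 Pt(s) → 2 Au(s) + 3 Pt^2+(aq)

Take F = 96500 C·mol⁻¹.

−179 kJ/mol

In the reaction as written Au^3+(aq) is reduced, so the Au³⁺/Au couple is the cathode and Pt²⁺/Pt is the anode.
E°cell = +1.51 − (+1.20) = +0.31 V; balancing electrons gives n = 6.
ΔG° = −nFE°cell = −(6)(96500)(+0.31) J/mol = −179 kJ/mol.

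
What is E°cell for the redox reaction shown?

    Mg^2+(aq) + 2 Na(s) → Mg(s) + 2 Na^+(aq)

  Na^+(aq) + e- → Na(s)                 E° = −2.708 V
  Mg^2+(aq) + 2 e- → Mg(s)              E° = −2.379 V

In the reaction as written, Mg^2+(aq) is reduced (cathode) and Na^+(aq) is produced by oxidation at the anode.
E°cell = E°(cathode) − E°(anode) = −2.379 − (−2.708) = +0.329 V.
The positive value indicates the reaction is spontaneous as written.

+0.329 V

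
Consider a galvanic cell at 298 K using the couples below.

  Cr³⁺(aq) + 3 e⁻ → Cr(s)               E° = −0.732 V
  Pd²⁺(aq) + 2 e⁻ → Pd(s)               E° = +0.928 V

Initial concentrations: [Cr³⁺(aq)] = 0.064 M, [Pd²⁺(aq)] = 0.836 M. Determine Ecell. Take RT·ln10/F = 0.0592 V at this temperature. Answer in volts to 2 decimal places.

+1.68 V

Since E°(Pd²⁺/Pd) > E°(Cr³⁺/Cr), Pd²⁺/Pd serves as the cathode.
The standard potential is +0.928 − (−0.732) = +1.660 V and the balanced reaction transfers n = 6 electrons.
Balancing gives 3 Pd²⁺(aq) + 2 Cr(s) → 3 Pd(s) + 2 Cr³⁺(aq); hence Q = [Cr³⁺(aq)]^2 / [Pd²⁺(aq)]^3 = 0.00701 (log Q = −2.154).
By the Nernst equation, E = +1.660 − (0.0592/6)·(−2.154) = +1.68 V.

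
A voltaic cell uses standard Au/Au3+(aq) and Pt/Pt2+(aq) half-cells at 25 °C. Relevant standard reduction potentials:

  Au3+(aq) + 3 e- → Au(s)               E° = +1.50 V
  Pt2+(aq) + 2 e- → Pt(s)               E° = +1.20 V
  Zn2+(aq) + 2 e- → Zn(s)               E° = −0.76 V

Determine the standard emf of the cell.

Of the two couples in this cell, the one with the more positive reduction potential is reduced at the cathode: here that is Au³⁺/Au (+1.50 V); Pt²⁺/Pt (+1.20 V) is the anode.
E°cell = E°(cathode) − E°(anode) = +1.50 − (+1.20) = +0.30 V.

+0.30 V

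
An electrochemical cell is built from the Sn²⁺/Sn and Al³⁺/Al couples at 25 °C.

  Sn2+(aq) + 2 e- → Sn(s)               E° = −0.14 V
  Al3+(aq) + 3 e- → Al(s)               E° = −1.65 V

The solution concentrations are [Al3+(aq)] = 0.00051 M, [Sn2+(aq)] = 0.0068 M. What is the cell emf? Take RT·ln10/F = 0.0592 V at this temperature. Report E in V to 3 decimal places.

+1.511 V

Since E°(Sn²⁺/Sn) > E°(Al³⁺/Al), Sn²⁺/Sn serves as the cathode.
The standard potential is −0.14 − (−1.65) = +1.51 V and the balanced reaction transfers n = 6 electrons.
The balanced reaction is 3 Sn2+(aq) + 2 Al(s) → 3 Sn(s) + 2 Al3+(aq), so Q = [Al3+(aq)]^2 / [Sn2+(aq)]^3 = 0.827 and log Q = −0.082.
Applying E = E° − (RT ln10/nF)·log Q gives +1.51 − (0.0592/6)(−0.082) = +1.511 V.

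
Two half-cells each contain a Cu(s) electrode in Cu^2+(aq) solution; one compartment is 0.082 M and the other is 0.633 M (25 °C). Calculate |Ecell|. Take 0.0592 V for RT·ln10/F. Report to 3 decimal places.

For a concentration cell E°cell = 0, since both electrodes use the same couple.
The compartment with the higher Cu^2+(aq) concentration (0.633 M) acts as the cathode; ions are reduced there and produced at the dilute (0.082 M) anode.
With n = 2, Ecell = −(0.0592/2)·log([dilute]/[conc]) = −(0.0592/2)·log(0.082/0.633) = +0.026 V.

0.026 V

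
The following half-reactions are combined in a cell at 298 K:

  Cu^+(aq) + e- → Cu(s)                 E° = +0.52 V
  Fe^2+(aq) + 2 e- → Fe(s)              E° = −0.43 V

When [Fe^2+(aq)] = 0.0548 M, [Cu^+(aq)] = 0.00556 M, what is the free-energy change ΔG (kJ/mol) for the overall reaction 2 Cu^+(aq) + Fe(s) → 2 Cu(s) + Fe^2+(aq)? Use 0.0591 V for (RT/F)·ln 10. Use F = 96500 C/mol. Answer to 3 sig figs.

−165 kJ/mol

The standard cell potential is +0.52 − (−0.43) = +0.95 V, with n = 2 electrons in the balanced equation.
Q = [Fe^2+(aq)] / [Cu^+(aq)]^2 = 1.77×10^3, so log Q = 3.249 and E = +0.95 − (0.0591/2)(3.249) = +0.8540 V.
ΔG = −nFE = −(2)(96500)(+0.8540) J/mol = −165 kJ/mol.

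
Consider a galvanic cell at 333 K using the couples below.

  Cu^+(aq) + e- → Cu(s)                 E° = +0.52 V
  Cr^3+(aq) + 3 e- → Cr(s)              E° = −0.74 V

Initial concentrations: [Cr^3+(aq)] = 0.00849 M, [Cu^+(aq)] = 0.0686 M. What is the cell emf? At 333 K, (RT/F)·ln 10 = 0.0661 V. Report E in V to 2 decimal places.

The Cu⁺/Cu couple has the more positive E°, so it is the cathode; Cr³⁺/Cr is the anode.
E°cell = +0.52 − (−0.74) = +1.26 V, with n = 3 electrons transferred.
For the overall reaction 3 Cu^+(aq) + Cr(s) → 3 Cu(s) + Cr^3+(aq), Q = [Cr^3+(aq)] / [Cu^+(aq)]^3 = 26.3, giving log Q = 1.420.
E = E° − (0.0661/n)·log Q = +1.26 − (0.0661/3)(1.420) = +1.23 V.

+1.23 V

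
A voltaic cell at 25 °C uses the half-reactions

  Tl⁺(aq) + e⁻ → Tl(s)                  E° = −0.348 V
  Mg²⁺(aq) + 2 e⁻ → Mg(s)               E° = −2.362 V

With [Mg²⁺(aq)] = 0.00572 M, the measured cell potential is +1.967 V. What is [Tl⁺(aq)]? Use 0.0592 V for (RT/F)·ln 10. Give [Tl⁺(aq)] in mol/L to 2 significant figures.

With Tl⁺/Tl at the cathode and Mg²⁺/Mg at the anode, E°cell = −0.348 − (−2.362) = +2.014 V (n = 2).
From the Nernst equation, log Q = n(E° − E)/0.0592 = 2·(+2.014 − (+1.967))/0.0592 = 1.588.
The balanced reaction is 2 Tl⁺(aq) + Mg(s) → 2 Tl(s) + Mg²⁺(aq), so Q = [Mg²⁺(aq)] / [Tl⁺(aq)]^2.
Substituting the known concentrations and solving, log [Tl⁺(aq)] = −1.915 and [Tl⁺(aq)] = 0.012 M.

0.012 M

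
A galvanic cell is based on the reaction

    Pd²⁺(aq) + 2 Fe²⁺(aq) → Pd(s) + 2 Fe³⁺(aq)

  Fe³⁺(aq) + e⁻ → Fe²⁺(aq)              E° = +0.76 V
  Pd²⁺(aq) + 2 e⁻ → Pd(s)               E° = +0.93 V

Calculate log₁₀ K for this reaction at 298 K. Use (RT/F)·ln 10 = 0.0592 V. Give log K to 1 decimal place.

The Pd²⁺/Pd couple is reduced (cathode); E°cell = +0.93 − (+0.76) = +0.17 V with n = 2.
At equilibrium E = 0, so log K = nE°cell / 0.0592 = (2)(+0.17) / 0.0592 = 5.7.

log K = 5.7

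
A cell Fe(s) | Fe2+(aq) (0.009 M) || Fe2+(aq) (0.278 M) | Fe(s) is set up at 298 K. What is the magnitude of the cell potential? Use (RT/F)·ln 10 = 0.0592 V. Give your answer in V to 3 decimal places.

For a concentration cell E°cell = 0, since both electrodes use the same couple.
The compartment with the higher Fe2+(aq) concentration (0.278 M) acts as the cathode; ions are reduced there and produced at the dilute (0.009 M) anode.
With n = 2, Ecell = −(0.0592/2)·log([dilute]/[conc]) = −(0.0592/2)·log(0.009/0.278) = +0.044 V.

0.044 V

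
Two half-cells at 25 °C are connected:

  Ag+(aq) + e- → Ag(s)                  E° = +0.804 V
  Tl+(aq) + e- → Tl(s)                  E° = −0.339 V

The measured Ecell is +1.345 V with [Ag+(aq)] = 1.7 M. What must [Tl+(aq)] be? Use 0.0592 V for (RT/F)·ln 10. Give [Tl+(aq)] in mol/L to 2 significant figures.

The Ag⁺/Ag couple has the larger reduction potential, so it is the cathode: E°cell = +0.804 − (−0.339) = +1.143 V and n = 1.
From the Nernst equation, log Q = n(E° − E)/0.0592 = 1·(+1.143 − (+1.345))/0.0592 = −3.412.
The balanced reaction is Ag+(aq) + Tl(s) → Ag(s) + Tl+(aq), so Q = [Tl+(aq)] / [Ag+(aq)].
Isolating [Tl+(aq)] in Q = 10^{−3.412} yields log [Tl+(aq)] = −3.182, i.e. 0.00066 M.

0.00066 M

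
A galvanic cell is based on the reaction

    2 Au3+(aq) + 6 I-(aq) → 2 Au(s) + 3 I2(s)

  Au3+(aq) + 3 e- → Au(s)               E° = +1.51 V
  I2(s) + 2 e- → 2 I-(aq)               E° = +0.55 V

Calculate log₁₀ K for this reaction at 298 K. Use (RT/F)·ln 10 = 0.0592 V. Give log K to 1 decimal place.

log K = 97.3

The Au³⁺/Au couple is reduced (cathode); E°cell = +1.51 − (+0.55) = +0.96 V with n = 6.
At equilibrium E = 0, so log K = nE°cell / 0.0592 = (6)(+0.96) / 0.0592 = 97.3.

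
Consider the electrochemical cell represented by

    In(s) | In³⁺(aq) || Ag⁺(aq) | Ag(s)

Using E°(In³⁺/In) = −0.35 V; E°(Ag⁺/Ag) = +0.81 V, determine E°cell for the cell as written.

By convention the left-hand electrode in cell notation is the anode (oxidation) and the right-hand electrode is the cathode (reduction).
E°cell = E°(right) − E°(left) = +0.81 − (−0.35) = +1.16 V.

+1.16 V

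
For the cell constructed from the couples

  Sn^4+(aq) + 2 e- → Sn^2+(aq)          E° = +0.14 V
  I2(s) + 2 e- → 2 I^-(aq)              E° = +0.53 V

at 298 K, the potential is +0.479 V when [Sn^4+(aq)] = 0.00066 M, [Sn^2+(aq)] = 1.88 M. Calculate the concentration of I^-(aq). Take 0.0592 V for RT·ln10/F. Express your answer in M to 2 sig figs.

With I₂/I⁻ at the cathode and Sn⁴⁺/Sn²⁺ at the anode, E°cell = +0.53 − (+0.14) = +0.39 V (n = 2).
Since E = E° − (0.0592/n)·log Q, log Q = n(E° − E)/0.0592 = −3.007.
Balancing electrons gives I2(s) + Sn^2+(aq) → 2 I^-(aq) + Sn^4+(aq); thus Q = ([I^-(aq)]^2·[Sn^4+(aq)]) / [Sn^2+(aq)].
Solving for the unknown gives log [I^-(aq)] = 0.224, so [I^-(aq)] ≈ 1.7 M.

1.7 M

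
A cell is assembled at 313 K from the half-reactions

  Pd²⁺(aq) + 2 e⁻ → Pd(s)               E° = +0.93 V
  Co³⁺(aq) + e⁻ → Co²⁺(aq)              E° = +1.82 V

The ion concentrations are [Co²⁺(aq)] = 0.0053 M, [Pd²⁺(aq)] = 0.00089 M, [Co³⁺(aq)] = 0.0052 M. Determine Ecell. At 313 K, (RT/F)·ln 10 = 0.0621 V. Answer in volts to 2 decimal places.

Co³⁺/Co²⁺ is reduced (cathode, E° = +1.82 V) and Pd²⁺/Pd is oxidized (anode).
E°cell = E°cat − E°an = +1.82 − (+0.93) = +0.89 V; n = 2.
For the overall reaction 2 Co³⁺(aq) + Pd(s) → 2 Co²⁺(aq) + Pd²⁺(aq), Q = ([Co²⁺(aq)]^2·[Pd²⁺(aq)]) / [Co³⁺(aq)]^2 = 0.000925, giving log Q = −3.034.
Applying E = E° − (RT ln10/nF)·log Q gives +0.89 − (0.0621/2)(−3.034) = +0.98 V.

+0.98 V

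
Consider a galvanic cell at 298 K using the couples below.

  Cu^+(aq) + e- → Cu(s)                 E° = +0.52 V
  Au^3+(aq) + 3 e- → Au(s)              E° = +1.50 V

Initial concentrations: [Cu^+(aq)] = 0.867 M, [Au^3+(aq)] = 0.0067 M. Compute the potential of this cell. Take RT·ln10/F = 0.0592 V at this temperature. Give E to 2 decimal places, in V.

The Au³⁺/Au couple has the more positive E°, so it is the cathode; Cu⁺/Cu is the anode.
E°cell = +1.50 − (+0.52) = +0.98 V, with n = 3 electrons transferred.
Balancing gives Au^3+(aq) + 3 Cu(s) → Au(s) + 3 Cu^+(aq); hence Q = [Cu^+(aq)]^3 / [Au^3+(aq)] = 97.3 (log Q = 1.988).
E = E° − (0.0592/n)·log Q = +0.98 − (0.0592/3)(1.988) = +0.94 V.

+0.94 V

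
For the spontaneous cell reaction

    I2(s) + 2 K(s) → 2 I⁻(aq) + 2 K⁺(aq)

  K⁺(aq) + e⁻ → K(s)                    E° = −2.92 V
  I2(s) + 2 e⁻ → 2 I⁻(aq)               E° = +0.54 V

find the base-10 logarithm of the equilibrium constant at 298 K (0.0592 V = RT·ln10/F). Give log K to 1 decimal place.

log K = 116.9

The I₂/I⁻ couple is reduced (cathode); E°cell = +0.54 − (−2.92) = +3.46 V with n = 2.
At equilibrium E = 0, so log K = nE°cell / 0.0592 = (2)(+3.46) / 0.0592 = 116.9.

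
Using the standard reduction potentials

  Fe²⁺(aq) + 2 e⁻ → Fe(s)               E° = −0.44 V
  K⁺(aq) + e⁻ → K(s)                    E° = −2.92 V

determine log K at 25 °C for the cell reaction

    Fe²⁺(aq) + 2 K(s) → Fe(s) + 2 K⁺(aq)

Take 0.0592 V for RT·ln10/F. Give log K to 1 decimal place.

log K = 83.8

The Fe²⁺/Fe couple is reduced (cathode); E°cell = −0.44 − (−2.92) = +2.48 V with n = 2.
At equilibrium E = 0, so log K = nE°cell / 0.0592 = (2)(+2.48) / 0.0592 = 83.8.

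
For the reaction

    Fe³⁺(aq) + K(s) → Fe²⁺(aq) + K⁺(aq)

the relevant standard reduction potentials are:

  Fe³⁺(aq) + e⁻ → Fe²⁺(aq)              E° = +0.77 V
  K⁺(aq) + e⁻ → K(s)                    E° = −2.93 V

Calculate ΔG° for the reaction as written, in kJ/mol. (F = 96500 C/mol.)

−357 kJ/mol

In the reaction as written Fe³⁺(aq) is reduced, so the Fe³⁺/Fe²⁺ couple is the cathode and K⁺/K is the anode.
E°cell = +0.77 − (−2.93) = +3.70 V; balancing electrons gives n = 1.
ΔG° = −nFE°cell = −(1)(96500)(+3.70) J/mol = −357 kJ/mol.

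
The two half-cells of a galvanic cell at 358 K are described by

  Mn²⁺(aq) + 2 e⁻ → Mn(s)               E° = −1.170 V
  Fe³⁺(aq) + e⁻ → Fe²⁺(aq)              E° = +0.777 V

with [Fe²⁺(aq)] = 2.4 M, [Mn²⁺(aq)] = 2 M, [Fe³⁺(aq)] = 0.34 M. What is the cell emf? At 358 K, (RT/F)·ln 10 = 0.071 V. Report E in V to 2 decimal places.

+1.88 V

Fe³⁺/Fe²⁺ is reduced (cathode, E° = +0.777 V) and Mn²⁺/Mn is oxidized (anode).
E°cell = +0.777 − (−1.170) = +1.947 V, with n = 2 electrons transferred.
Balancing gives 2 Fe³⁺(aq) + Mn(s) → 2 Fe²⁺(aq) + Mn²⁺(aq); hence Q = ([Fe²⁺(aq)]^2·[Mn²⁺(aq)]) / [Fe³⁺(aq)]^2 = 99.7 (log Q = 1.998).
Applying E = E° − (RT ln10/nF)·log Q gives +1.947 − (0.071/2)(1.998) = +1.88 V.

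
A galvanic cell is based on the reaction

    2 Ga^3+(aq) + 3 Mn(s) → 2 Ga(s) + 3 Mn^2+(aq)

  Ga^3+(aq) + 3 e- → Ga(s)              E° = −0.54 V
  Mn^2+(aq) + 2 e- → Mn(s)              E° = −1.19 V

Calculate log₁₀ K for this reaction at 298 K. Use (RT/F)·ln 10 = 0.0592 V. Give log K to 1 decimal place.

The Ga³⁺/Ga couple is reduced (cathode); E°cell = −0.54 − (−1.19) = +0.65 V with n = 6.
At equilibrium E = 0, so log K = nE°cell / 0.0592 = (6)(+0.65) / 0.0592 = 65.9.

log K = 65.9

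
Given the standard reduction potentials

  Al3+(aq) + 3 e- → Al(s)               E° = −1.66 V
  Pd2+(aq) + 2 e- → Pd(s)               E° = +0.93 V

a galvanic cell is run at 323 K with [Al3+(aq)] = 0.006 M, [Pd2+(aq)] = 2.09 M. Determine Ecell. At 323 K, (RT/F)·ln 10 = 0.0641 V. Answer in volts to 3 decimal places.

+2.648 V

Pd²⁺/Pd is reduced (cathode, E° = +0.93 V) and Al³⁺/Al is oxidized (anode).
The standard potential is +0.93 − (−1.66) = +2.59 V and the balanced reaction transfers n = 6 electrons.
The balanced reaction is 3 Pd2+(aq) + 2 Al(s) → 3 Pd(s) + 2 Al3+(aq), so Q = [Al3+(aq)]^2 / [Pd2+(aq)]^3 = 3.94×10^−6 and log Q = −5.404.
By the Nernst equation, E = +2.59 − (0.0641/6)·(−5.404) = +2.648 V.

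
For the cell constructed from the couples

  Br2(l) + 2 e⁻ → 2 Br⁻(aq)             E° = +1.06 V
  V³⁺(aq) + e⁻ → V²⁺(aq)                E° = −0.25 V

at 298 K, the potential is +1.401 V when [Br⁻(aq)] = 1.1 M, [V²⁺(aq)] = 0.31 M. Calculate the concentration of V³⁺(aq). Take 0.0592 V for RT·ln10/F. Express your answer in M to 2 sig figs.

With Br₂/Br⁻ at the cathode and V³⁺/V²⁺ at the anode, E°cell = +1.06 − (−0.25) = +1.31 V (n = 2).
Rearranging E = E° − (0.0592/n)·log Q gives log Q = 2(+1.31 − (+1.401))/0.0592 = −3.074.
For Br2(l) + 2 V²⁺(aq) → 2 Br⁻(aq) + 2 V³⁺(aq), the reaction quotient is Q = ([Br⁻(aq)]^2·[V³⁺(aq)]^2) / [V²⁺(aq)]^2.
Isolating [V³⁺(aq)] in Q = 10^{−3.074} yields log [V³⁺(aq)] = −2.087, i.e. 0.0082 M.

0.0082 M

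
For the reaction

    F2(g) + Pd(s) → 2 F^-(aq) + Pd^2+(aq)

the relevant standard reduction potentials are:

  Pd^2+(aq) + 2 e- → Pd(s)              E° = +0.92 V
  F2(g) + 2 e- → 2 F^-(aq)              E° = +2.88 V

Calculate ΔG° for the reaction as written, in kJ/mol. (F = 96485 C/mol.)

−378 kJ/mol

In the reaction as written F2(g) is reduced, so the F₂/F⁻ couple is the cathode and Pd²⁺/Pd is the anode.
E°cell = +2.88 − (+0.92) = +1.96 V; balancing electrons gives n = 2.
ΔG° = −nFE°cell = −(2)(96485)(+1.96) J/mol = −378 kJ/mol.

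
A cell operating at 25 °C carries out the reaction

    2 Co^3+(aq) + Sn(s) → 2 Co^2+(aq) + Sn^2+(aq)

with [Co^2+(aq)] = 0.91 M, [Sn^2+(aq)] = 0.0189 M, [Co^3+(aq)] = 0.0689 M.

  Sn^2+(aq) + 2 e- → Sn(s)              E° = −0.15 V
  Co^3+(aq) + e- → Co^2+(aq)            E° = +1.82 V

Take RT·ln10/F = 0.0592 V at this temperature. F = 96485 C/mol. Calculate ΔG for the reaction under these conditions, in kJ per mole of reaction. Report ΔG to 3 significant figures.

−377 kJ/mol

E°cell = +1.82 − (−0.15) = +1.97 V; the balanced reaction transfers n = 2 electrons.
The reaction quotient is ([Co^2+(aq)]^2·[Sn^2+(aq)]) / [Co^3+(aq)]^2 = 3.3; by Nernst, E = +1.97 − (0.0592/2)(0.518) = +1.9547 V.
Finally ΔG = −nFE = −(2)(96485 C/mol)(+1.9547 V) = −377 kJ/mol.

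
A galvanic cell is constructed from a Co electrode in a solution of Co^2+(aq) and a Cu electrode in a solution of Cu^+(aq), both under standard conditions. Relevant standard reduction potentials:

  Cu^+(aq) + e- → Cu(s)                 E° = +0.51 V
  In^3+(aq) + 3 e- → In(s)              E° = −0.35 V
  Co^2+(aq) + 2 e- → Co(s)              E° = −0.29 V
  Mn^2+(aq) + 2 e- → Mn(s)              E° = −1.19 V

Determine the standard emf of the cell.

The Cu⁺/Cu couple has the higher E°, so Cu ion is reduced (cathode) and Co is oxidized (anode).
E°cell = E°(cathode) − E°(anode) = +0.51 − (−0.29) = +0.80 V.

+0.80 V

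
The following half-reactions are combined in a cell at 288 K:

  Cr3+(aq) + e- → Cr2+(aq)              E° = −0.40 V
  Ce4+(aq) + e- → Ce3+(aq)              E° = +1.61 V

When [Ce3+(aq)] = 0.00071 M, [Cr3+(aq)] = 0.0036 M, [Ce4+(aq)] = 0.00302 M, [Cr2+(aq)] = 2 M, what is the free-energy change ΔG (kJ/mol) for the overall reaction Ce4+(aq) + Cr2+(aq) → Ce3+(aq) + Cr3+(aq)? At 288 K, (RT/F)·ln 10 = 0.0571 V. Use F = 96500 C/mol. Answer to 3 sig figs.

With Ce⁴⁺/Ce³⁺ reduced at the cathode, E°cell = +1.61 − (−0.40) = +2.01 V and n = 1.
Q = ([Ce3+(aq)]·[Cr3+(aq)]) / ([Ce4+(aq)]·[Cr2+(aq)]) = 0.000423, so log Q = −3.373 and E = +2.01 − (0.0571/1)(−3.373) = +2.2026 V.
Finally ΔG = −nFE = −(1)(96500 C/mol)(+2.2026 V) = −213 kJ/mol.

−213 kJ/mol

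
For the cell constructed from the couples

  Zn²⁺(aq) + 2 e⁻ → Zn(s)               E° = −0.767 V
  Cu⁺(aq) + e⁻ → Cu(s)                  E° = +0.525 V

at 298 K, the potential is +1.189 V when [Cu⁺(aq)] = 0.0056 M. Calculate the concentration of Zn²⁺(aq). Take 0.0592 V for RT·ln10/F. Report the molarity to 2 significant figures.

0.095 M

The Cu⁺/Cu couple has the larger reduction potential, so it is the cathode: E°cell = +0.525 − (−0.767) = +1.292 V and n = 2.
From the Nernst equation, log Q = n(E° − E)/0.0592 = 2·(+1.292 − (+1.189))/0.0592 = 3.480.
The balanced reaction is 2 Cu⁺(aq) + Zn(s) → 2 Cu(s) + Zn²⁺(aq), so Q = [Zn²⁺(aq)] / [Cu⁺(aq)]^2.
Isolating [Zn²⁺(aq)] in Q = 10^{3.480} yields log [Zn²⁺(aq)] = −1.024, i.e. 0.095 M.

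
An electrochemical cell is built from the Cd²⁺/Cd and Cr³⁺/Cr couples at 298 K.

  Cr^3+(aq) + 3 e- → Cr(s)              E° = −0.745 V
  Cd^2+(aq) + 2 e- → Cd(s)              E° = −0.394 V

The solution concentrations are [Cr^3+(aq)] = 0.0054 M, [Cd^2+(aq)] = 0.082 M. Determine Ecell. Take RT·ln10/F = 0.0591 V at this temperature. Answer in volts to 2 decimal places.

The Cd²⁺/Cd couple has the more positive E°, so it is the cathode; Cr³⁺/Cr is the anode.
The standard potential is −0.394 − (−0.745) = +0.351 V and the balanced reaction transfers n = 6 electrons.
Balancing gives 3 Cd^2+(aq) + 2 Cr(s) → 3 Cd(s) + 2 Cr^3+(aq); hence Q = [Cr^3+(aq)]^2 / [Cd^2+(aq)]^3 = 0.0529 (log Q = −1.277).
Applying E = E° − (RT ln10/nF)·log Q gives +0.351 − (0.0591/6)(−1.277) = +0.36 V.

+0.36 V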